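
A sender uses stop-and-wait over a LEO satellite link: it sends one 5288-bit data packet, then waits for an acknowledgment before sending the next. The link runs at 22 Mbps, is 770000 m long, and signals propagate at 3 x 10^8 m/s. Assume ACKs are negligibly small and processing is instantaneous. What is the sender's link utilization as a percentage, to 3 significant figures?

t_tx = L/R = 5288/22000000 = 0.000240364 s.
t_prop = 770000/300000000 = 0.00256667 s; RTT = 0.00513333 s.
Cycle = t_tx + RTT = 0.0053737 s.
Utilization = t_tx / cycle = 0.000240364/0.0053737 = 4.47 %.

4.47 %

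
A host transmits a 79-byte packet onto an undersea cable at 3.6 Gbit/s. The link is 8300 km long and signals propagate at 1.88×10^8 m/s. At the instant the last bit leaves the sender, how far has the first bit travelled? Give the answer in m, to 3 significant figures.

t_tx = L/R = 632/3600000000 = 1.75556e-07 s.
Distance = s × t_tx = 188000000 × 1.75556e-07 = 33.0 m.

33.0 m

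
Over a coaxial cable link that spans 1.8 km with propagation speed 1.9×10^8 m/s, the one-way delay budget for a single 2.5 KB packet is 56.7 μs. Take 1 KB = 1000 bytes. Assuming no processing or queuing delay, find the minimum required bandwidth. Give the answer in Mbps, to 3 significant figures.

423 Mbps

L = 20000 bits.
Propagation delay = 1800 / 190000000 = 9.47368 μs.
Transmission budget = 56.7 − 9.47368 = 47.2263 μs.
R ≥ L / t_tx = 20000 bits / 4.72263e-05 s = 423 Mbps.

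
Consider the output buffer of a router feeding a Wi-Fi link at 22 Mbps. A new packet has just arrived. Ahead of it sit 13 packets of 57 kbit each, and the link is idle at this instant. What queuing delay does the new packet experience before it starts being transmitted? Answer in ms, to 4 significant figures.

Each queued packet: L/R = 57000/22000000 = 2.59091 ms.
13 queued → 33.6818 ms.
Queuing delay = 33.68 ms.

33.68 ms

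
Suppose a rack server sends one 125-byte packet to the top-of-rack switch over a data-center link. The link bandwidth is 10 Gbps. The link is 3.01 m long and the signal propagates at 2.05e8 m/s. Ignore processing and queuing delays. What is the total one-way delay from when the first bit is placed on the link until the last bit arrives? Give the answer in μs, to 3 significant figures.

L = 125 × 8 = 1000 bits.
Transmission delay = L/R = 1000 / 10000000000 = 0.1 μs.
Propagation delay = d/s = 3.01 m / 2.05e+08 m/s = 0.0146829 μs.
Total = 0.115 μs.

0.115 μs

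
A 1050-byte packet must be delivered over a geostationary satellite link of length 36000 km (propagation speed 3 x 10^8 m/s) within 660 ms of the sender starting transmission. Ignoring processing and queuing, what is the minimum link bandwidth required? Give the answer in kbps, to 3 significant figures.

L = 8400 bits.
Propagation delay = 36000000 / 300000000 = 120 ms.
Transmission budget = 660 − 120 = 540 ms.
R ≥ L / t_tx = 8400 bits / 0.54 s = 15.6 kbps.

15.6 kbps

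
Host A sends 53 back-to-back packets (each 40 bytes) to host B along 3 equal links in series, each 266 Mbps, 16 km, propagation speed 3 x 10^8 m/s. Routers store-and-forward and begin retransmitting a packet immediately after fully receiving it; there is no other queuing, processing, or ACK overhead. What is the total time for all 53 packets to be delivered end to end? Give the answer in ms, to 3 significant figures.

0.226 ms

Per-hop transmission t_tx = L/R = 320/266000000 = 0.00120301 ms.
Per-hop propagation t_prop = 16000/300000000 = 0.0533333 ms.
Pipeline fill: first packet needs 3·t_tx to clear all hops; remaining 52 packets each add one t_tx.
Total = (3+53-1)·t_tx + 3·t_prop = 55·0.00120301 + 3·0.0533333 = 0.226 ms.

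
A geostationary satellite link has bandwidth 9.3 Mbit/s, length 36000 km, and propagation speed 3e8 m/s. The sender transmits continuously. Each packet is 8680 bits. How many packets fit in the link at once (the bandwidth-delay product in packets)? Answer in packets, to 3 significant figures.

129 packets

Propagation delay = 36000000 / 300000000 = 0.12 s.
BDP = R × t_prop = 9300000 × 0.12 = 1116000 bits.
In packets of 8680 bits: 129 packets.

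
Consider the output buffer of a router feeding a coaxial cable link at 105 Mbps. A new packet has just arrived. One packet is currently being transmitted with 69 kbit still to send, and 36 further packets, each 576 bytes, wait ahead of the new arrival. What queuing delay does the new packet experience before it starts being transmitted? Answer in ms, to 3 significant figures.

2.24 ms

Each queued packet: L/R = 4608/105000000 = 0.0438857 ms.
36 queued → 1.57989 ms.
Plus remaining 69000 bits of current packet: 0.657143 ms.
Queuing delay = 2.24 ms.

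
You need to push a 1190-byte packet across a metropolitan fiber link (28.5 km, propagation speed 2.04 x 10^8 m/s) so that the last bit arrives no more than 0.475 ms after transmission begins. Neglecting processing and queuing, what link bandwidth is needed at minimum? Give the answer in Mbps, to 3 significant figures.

L = 9520 bits.
Propagation delay = 28500 / 204000000 = 0.139706 ms.
Transmission budget = 0.475 − 0.139706 = 0.335294 ms.
R ≥ L / t_tx = 9520 bits / 0.000335294 s = 28.4 Mbps.

28.4 Mbps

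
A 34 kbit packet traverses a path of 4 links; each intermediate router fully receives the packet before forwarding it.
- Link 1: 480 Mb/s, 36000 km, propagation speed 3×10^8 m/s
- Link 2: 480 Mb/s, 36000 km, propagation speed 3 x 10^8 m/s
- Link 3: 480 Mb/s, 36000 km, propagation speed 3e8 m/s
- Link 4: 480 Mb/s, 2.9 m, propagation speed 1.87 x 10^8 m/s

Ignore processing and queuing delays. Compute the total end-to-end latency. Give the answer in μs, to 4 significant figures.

L = 34000 bits.
Transmission delay per hop = L/R = 34000/480000000 = 70.8333 μs; 4 hops → 283.333 μs.
Propagation delays (d/s per hop): 120000, 120000, 120000, 0.015508 μs; sum = 360000 μs.
End-to-end = 360300 μs.

360300 μs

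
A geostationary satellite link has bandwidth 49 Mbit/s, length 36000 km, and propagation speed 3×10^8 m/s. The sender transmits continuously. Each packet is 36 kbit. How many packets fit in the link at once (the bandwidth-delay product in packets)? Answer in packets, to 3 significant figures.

Propagation delay = 36000000 / 300000000 = 0.12 s.
BDP = R × t_prop = 49000000 × 0.12 = 5880000 bits.
In packets of 36000 bits: 163 packets.

163 packets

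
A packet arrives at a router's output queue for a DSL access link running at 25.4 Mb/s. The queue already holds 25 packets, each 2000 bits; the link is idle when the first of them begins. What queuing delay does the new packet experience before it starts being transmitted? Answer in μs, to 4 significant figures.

Each queued packet: L/R = 2000/25400000 = 78.7402 μs.
25 queued → 1968.5 μs.
Queuing delay = 1969 μs.

1969 μs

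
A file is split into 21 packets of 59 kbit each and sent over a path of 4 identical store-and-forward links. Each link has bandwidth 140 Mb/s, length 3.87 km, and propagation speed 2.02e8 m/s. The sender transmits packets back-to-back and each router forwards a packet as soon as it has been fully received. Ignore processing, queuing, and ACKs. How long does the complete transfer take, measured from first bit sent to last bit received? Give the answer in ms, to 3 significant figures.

Per-hop transmission t_tx = L/R = 59000/140000000 = 0.421429 ms.
Per-hop propagation t_prop = 3870/202000000 = 0.0191584 ms.
Pipeline fill: first packet needs 4·t_tx to clear all hops; remaining 20 packets each add one t_tx.
Total = (4+21-1)·t_tx + 4·t_prop = 24·0.421429 + 4·0.0191584 = 10.2 ms.

10.2 ms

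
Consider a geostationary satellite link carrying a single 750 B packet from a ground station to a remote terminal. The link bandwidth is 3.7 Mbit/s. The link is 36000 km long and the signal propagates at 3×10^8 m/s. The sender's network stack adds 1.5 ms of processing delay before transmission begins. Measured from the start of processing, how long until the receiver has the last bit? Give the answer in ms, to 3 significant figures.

123 ms

L = 750 × 8 = 6000 bits.
Transmission delay = L/R = 6000 / 3700000 = 1.62162 ms.
Propagation delay = d/s = 36000000 m / 300000000 m/s = 120 ms.
Plus processing delay 1.5 ms = 1.5 ms.
Total = 123 ms.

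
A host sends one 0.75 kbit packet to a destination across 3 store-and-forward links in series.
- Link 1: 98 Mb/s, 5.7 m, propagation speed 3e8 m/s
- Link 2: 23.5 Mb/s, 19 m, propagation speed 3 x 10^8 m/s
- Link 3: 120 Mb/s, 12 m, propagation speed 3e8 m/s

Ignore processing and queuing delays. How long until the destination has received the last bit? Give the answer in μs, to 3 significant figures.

L = 750 bits.
Transmission delays (L/R per hop): 7.65306, 31.9149, 6.25 μs; sum = 45.818 μs.
Propagation delays (d/s per hop): 0.019, 0.0633333, 0.04 μs; sum = 0.122333 μs.
End-to-end = 45.9 μs.

45.9 μs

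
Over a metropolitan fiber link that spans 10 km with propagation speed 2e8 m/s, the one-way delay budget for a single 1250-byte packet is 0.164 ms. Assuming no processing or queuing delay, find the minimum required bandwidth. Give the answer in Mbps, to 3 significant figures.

L = 10000 bits.
Propagation delay = 10000 / 200000000 = 0.05 ms.
Transmission budget = 0.164 − 0.05 = 0.114 ms.
R ≥ L / t_tx = 10000 bits / 0.000114 s = 87.7 Mbps.

87.7 Mbps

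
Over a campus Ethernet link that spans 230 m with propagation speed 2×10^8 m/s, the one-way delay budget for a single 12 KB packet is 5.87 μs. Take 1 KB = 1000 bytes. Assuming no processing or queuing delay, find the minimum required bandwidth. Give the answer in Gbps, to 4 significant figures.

20.34 Gbps

L = 96000 bits.
Propagation delay = 230 / 200000000 = 1.15 μs.
Transmission budget = 5.87 − 1.15 = 4.72 μs.
R ≥ L / t_tx = 96000 bits / 4.72e-06 s = 20.34 Gbps.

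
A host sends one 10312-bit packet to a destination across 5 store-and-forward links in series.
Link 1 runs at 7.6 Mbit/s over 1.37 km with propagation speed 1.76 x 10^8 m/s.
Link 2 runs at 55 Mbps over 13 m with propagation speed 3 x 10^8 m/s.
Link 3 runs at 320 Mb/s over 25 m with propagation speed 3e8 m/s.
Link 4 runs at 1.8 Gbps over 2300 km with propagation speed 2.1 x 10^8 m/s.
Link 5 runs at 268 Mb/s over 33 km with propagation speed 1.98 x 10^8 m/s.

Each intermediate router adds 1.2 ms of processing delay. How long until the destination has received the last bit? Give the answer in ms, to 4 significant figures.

17.55 ms

Transmission delays (L/R per hop): 1.35684, 0.187491, 0.032225, 0.00572889, 0.0384776 ms; sum = 1.62076 ms.
Propagation delays (d/s per hop): 0.00778409, 4.33333e-05, 8.33333e-05, 10.9524, 0.166667 ms; sum = 11.127 ms.
Processing at 4 router(s): 4 × 1.2 ms = 4.8 ms.
End-to-end = 17.55 ms.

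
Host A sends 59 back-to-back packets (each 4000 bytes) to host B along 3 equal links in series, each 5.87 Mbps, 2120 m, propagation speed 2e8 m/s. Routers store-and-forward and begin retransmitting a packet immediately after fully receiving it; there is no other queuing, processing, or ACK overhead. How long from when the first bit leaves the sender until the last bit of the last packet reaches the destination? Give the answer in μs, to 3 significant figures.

333000 μs

Per-hop transmission t_tx = L/R = 32000/5870000 = 5451.45 μs.
Per-hop propagation t_prop = 2120/200000000 = 10.6 μs.
Pipeline fill: first packet needs 3·t_tx to clear all hops; remaining 58 packets each add one t_tx.
Total = (3+59-1)·t_tx + 3·t_prop = 61·5451.45 + 3·10.6 = 333000 μs.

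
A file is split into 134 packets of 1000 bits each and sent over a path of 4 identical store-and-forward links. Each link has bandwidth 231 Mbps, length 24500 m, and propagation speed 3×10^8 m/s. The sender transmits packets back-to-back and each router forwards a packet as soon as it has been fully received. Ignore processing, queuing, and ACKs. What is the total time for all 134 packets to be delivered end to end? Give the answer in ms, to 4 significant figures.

0.9197 ms

Per-hop transmission t_tx = L/R = 1000/231000000 = 0.004329 ms.
Per-hop propagation t_prop = 24500/300000000 = 0.0816667 ms.
Pipeline fill: first packet needs 4·t_tx to clear all hops; remaining 133 packets each add one t_tx.
Total = (4+134-1)·t_tx + 4·t_prop = 137·0.004329 + 4·0.0816667 = 0.9197 ms.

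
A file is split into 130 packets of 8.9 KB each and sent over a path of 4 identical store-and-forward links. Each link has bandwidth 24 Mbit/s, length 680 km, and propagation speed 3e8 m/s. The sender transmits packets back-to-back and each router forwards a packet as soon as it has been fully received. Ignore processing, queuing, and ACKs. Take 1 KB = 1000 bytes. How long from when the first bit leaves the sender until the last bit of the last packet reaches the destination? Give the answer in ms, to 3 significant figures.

404 ms

Per-hop transmission t_tx = L/R = 71200/24000000 = 2.96667 ms.
Per-hop propagation t_prop = 680000/300000000 = 2.26667 ms.
Pipeline fill: first packet needs 4·t_tx to clear all hops; remaining 129 packets each add one t_tx.
Total = (4+130-1)·t_tx + 4·t_prop = 133·2.96667 + 4·2.26667 = 404 ms.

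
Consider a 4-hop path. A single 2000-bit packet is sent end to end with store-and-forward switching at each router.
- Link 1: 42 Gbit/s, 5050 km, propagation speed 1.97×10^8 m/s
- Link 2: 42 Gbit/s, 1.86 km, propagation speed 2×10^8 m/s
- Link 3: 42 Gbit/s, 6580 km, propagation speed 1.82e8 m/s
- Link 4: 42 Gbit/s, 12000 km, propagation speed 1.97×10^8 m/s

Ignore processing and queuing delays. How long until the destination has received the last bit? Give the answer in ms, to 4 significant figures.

122.7 ms

Transmission delay per hop = L/R = 2000/42000000000 = 4.7619e-05 ms; 4 hops → 0.000190476 ms.
Propagation delays (d/s per hop): 25.6345, 0.0093, 36.1538, 60.9137 ms; sum = 122.711 ms.
End-to-end = 122.7 ms.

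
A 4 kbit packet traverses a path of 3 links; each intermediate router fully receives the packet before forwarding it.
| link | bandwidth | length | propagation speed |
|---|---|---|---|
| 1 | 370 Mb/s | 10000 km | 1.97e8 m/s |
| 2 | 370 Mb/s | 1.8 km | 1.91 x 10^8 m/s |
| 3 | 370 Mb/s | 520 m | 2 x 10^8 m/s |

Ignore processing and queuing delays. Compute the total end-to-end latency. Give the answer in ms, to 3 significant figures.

L = 4000 bits.
Transmission delay per hop = L/R = 4000/370000000 = 0.0108108 ms; 3 hops → 0.0324324 ms.
Propagation delays (d/s per hop): 50.7614, 0.00942408, 0.0026 ms; sum = 50.7734 ms.
End-to-end = 50.8 ms.

50.8 ms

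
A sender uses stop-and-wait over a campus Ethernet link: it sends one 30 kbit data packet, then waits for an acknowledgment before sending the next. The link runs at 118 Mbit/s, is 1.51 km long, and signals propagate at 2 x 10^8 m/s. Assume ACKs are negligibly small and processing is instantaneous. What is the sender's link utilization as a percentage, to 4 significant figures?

t_tx = L/R = 30000/118000000 = 0.000254237 s.
t_prop = 1510/200000000 = 7.55e-06 s; RTT = 1.51e-05 s.
Cycle = t_tx + RTT = 0.000269337 s.
Utilization = t_tx / cycle = 0.000254237/0.000269337 = 94.39 %.

94.39 %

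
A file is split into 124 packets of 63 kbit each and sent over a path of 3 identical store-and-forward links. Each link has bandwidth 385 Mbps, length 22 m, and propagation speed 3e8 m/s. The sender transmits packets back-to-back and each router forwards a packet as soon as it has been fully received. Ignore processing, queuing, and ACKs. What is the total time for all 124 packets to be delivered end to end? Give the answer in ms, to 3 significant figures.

Per-hop transmission t_tx = L/R = 63000/385000000 = 0.163636 ms.
Per-hop propagation t_prop = 22/300000000 = 7.33333e-05 ms.
Pipeline fill: first packet needs 3·t_tx to clear all hops; remaining 123 packets each add one t_tx.
Total = (3+124-1)·t_tx + 3·t_prop = 126·0.163636 + 3·7.33333e-05 = 20.6 ms.

20.6 ms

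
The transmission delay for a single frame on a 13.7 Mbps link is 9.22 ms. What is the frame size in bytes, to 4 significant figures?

L = R × t_tx = 13700000 b/s × 0.00922 s = 126314 bits.
In bytes: 126314 / 8 = 15790 bytes.

15790 bytes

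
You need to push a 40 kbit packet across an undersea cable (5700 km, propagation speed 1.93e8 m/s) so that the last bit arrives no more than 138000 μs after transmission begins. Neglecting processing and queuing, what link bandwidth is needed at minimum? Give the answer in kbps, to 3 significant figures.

Propagation delay = 5700000 / 193000000 = 29533.7 μs.
Transmission budget = 138000 − 29533.7 = 108466 μs.
R ≥ L / t_tx = 40000 bits / 0.108466 s = 369 kbps.

369 kbps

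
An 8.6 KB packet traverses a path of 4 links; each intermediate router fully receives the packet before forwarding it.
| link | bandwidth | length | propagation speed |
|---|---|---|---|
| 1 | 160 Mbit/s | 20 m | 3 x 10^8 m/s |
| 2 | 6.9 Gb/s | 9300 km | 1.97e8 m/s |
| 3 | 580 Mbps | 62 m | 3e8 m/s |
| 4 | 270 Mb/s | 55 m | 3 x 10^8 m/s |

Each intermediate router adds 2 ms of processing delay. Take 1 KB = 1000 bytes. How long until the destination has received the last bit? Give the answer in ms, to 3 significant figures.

54.0 ms

L = 68800 bits.
Transmission delays (L/R per hop): 0.43, 0.00997101, 0.118621, 0.254815 ms; sum = 0.813407 ms.
Propagation delays (d/s per hop): 6.66667e-05, 47.2081, 0.000206667, 0.000183333 ms; sum = 47.2086 ms.
Processing at 3 router(s): 3 × 2 ms = 6 ms.
End-to-end = 54.0 ms.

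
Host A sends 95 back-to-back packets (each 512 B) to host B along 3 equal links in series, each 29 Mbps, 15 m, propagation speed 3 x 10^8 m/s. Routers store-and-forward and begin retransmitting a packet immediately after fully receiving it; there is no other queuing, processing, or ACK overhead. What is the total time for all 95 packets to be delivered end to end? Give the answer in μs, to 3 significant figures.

Per-hop transmission t_tx = L/R = 4096/29000000 = 141.241 μs.
Per-hop propagation t_prop = 15/300000000 = 0.05 μs.
Pipeline fill: first packet needs 3·t_tx to clear all hops; remaining 94 packets each add one t_tx.
Total = (3+95-1)·t_tx + 3·t_prop = 97·141.241 + 3·0.05 = 13700 μs.

13700 μs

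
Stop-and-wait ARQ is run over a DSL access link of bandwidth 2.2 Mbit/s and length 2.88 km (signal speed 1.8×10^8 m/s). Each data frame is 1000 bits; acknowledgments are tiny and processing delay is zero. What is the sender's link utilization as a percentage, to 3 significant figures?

93.4 %

t_tx = L/R = 1000/2200000 = 0.000454545 s.
t_prop = 2880/180000000 = 1.6e-05 s; RTT = 3.2e-05 s.
Cycle = t_tx + RTT = 0.000486545 s.
Utilization = t_tx / cycle = 0.000454545/0.000486545 = 93.4 %.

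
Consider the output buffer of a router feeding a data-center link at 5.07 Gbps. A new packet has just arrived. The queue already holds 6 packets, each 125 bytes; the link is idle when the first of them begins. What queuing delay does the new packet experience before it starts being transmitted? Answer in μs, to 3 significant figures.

1.18 μs

Each queued packet: L/R = 1000/5070000000 = 0.197239 μs.
6 queued → 1.18343 μs.
Queuing delay = 1.18 μs.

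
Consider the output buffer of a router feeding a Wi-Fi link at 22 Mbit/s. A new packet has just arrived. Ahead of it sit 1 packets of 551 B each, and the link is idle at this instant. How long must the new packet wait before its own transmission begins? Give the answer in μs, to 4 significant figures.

200.4 μs

Each queued packet: L/R = 4408/22000000 = 200.364 μs.
1 queued → 200.364 μs.
Queuing delay = 200.4 μs.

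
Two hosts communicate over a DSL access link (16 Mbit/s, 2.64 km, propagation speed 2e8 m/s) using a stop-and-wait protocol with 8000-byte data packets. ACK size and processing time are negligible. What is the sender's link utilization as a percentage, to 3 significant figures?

99.3 %

t_tx = L/R = 64000/16000000 = 0.004 s.
t_prop = 2640/200000000 = 1.32e-05 s; RTT = 2.64e-05 s.
Cycle = t_tx + RTT = 0.0040264 s.
Utilization = t_tx / cycle = 0.004/0.0040264 = 99.3 %.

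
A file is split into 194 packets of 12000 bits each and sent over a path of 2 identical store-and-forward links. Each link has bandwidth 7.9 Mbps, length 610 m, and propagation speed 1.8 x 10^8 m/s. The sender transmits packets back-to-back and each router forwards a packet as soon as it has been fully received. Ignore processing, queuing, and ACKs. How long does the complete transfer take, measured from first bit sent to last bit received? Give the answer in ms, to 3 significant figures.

Per-hop transmission t_tx = L/R = 12000/7900000 = 1.51899 ms.
Per-hop propagation t_prop = 610/180000000 = 0.00338889 ms.
Pipeline fill: first packet needs 2·t_tx to clear all hops; remaining 193 packets each add one t_tx.
Total = (2+194-1)·t_tx + 2·t_prop = 195·1.51899 + 2·0.00338889 = 296 ms.

296 ms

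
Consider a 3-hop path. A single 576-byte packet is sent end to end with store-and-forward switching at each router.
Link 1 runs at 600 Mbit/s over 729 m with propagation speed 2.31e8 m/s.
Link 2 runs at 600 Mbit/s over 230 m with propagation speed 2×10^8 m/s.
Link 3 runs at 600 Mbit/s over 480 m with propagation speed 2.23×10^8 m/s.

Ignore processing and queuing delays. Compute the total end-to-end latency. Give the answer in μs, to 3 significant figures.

L = 576 × 8 = 4608 bits.
Transmission delay per hop = L/R = 4608/600000000 = 7.68 μs; 3 hops → 23.04 μs.
Propagation delays (d/s per hop): 3.15584, 1.15, 2.15247 μs; sum = 6.45831 μs.
End-to-end = 29.5 μs.

29.5 μs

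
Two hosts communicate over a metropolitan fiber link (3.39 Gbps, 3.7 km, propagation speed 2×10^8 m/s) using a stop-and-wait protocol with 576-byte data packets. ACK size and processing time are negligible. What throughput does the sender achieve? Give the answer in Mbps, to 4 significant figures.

120.1 Mbps

t_tx = L/R = 4608/3390000000 = 1.35929e-06 s.
t_prop = 3700/200000000 = 1.85e-05 s; RTT = 3.7e-05 s.
Cycle = t_tx + RTT = 3.83593e-05 s.
Throughput = L / cycle = 4608 / 3.83593e-05 = 120.1 Mbps.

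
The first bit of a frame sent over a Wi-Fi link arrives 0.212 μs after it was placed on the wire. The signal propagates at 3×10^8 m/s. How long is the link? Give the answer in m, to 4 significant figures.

63.60 m

d = s × t_prop = 300000000 × 2.12e-07 = 63.60 m.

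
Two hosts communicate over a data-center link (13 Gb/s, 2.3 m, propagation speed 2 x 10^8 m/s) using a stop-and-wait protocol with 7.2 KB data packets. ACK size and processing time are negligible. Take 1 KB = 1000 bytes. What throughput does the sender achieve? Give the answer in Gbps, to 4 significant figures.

t_tx = L/R = 57600/13000000000 = 4.43077e-06 s.
t_prop = 2.3/200000000 = 1.15e-08 s; RTT = 2.3e-08 s.
Cycle = t_tx + RTT = 4.45377e-06 s.
Throughput = L / cycle = 57600 / 4.45377e-06 = 12.93 Gbps.

12.93 Gbps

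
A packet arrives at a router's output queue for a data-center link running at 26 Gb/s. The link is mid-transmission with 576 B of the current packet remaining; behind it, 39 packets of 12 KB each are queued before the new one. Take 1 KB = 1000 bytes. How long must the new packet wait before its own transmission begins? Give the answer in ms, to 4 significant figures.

Each queued packet: L/R = 96000/26000000000 = 0.00369231 ms.
39 queued → 0.144 ms.
Plus remaining 4608 bits of current packet: 0.000177231 ms.
Queuing delay = 0.1442 ms.

0.1442 ms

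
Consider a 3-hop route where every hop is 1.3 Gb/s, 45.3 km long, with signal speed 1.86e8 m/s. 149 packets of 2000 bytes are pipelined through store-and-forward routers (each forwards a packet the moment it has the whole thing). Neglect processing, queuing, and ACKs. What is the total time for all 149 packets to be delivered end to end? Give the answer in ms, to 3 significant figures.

2.59 ms

Per-hop transmission t_tx = L/R = 16000/1300000000 = 0.0123077 ms.
Per-hop propagation t_prop = 45300/186000000 = 0.243548 ms.
Pipeline fill: first packet needs 3·t_tx to clear all hops; remaining 148 packets each add one t_tx.
Total = (3+149-1)·t_tx + 3·t_prop = 151·0.0123077 + 3·0.243548 = 2.59 ms.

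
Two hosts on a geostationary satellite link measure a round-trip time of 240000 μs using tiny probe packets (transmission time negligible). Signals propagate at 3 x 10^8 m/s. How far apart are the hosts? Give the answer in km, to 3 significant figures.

One-way propagation = RTT/2 = 120000 μs.
d = s × t = 300000000 × 0.12 = 36000 km.

36000 km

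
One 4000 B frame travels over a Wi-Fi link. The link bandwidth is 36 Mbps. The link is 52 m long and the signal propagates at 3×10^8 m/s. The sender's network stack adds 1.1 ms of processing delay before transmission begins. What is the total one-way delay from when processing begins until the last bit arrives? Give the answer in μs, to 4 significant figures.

1989 μs

L = 4000 × 8 = 32000 bits.
Transmission delay = L/R = 32000 / 36000000 = 888.889 μs.
Propagation delay = d/s = 52 m / 300000000 m/s = 0.173333 μs.
Plus processing delay 1.1 ms = 1100 μs.
Total = 1989 μs.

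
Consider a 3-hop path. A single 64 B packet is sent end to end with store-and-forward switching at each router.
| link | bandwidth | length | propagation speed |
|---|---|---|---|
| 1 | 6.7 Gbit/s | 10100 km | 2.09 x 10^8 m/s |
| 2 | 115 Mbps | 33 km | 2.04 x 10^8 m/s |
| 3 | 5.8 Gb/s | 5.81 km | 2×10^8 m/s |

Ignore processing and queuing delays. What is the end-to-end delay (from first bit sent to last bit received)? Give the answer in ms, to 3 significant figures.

48.5 ms

L = 64 × 8 = 512 bits.
Transmission delays (L/R per hop): 7.64179e-05, 0.00445217, 8.82759e-05 ms; sum = 0.00461687 ms.
Propagation delays (d/s per hop): 48.3254, 0.161765, 0.02905 ms; sum = 48.5162 ms.
End-to-end = 48.5 ms.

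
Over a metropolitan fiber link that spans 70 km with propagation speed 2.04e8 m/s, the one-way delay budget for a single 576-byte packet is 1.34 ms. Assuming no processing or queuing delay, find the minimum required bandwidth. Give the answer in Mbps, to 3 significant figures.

L = 4608 bits.
Propagation delay = 70000 / 204000000 = 0.343137 ms.
Transmission budget = 1.34 − 0.343137 = 0.996863 ms.
R ≥ L / t_tx = 4608 bits / 0.000996863 s = 4.62 Mbps.

4.62 Mbps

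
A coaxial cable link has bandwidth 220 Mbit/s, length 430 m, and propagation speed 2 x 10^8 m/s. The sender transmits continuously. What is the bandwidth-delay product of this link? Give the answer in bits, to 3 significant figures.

Propagation delay = 430 / 200000000 = 2.15e-06 s.
BDP = R × t_prop = 220000000 × 2.15e-06 = 473 bits.

473 bits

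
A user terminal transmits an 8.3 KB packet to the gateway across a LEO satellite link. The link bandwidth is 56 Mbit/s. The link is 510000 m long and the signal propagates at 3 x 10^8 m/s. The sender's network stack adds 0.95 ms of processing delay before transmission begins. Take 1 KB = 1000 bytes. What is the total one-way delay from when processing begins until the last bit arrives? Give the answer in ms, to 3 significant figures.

3.84 ms

L = 66400 bits.
Transmission delay = L/R = 66400 / 56000000 = 1.18571 ms.
Propagation delay = d/s = 510000 m / 300000000 m/s = 1.7 ms.
Plus processing delay 0.95 ms = 0.95 ms.
Total = 3.84 ms.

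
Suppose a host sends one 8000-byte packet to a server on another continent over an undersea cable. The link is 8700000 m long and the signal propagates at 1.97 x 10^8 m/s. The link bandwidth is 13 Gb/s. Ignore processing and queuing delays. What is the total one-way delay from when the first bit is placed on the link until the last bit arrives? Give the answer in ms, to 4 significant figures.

44.17 ms

L = 8000 × 8 = 64000 bits.
Transmission delay = L/R = 64000 / 13000000000 = 0.00492308 ms.
Propagation delay = d/s = 8700000 m / 197000000 m/s = 44.1624 ms.
Total = 44.17 ms.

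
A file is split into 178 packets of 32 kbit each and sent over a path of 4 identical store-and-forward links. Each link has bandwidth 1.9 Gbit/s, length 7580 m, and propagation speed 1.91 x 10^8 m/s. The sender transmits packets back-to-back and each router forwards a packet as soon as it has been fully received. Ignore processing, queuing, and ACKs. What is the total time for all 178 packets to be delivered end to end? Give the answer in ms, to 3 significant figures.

Per-hop transmission t_tx = L/R = 32000/1900000000 = 0.0168421 ms.
Per-hop propagation t_prop = 7580/191000000 = 0.0396859 ms.
Pipeline fill: first packet needs 4·t_tx to clear all hops; remaining 177 packets each add one t_tx.
Total = (4+178-1)·t_tx + 4·t_prop = 181·0.0168421 + 4·0.0396859 = 3.21 ms.

3.21 ms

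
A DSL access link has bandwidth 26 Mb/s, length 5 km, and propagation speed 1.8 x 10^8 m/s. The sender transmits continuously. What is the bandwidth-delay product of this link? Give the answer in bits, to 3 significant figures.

722 bits

Propagation delay = 5000 / 180000000 = 2.77778e-05 s.
BDP = R × t_prop = 26000000 × 2.77778e-05 = 722.222 bits.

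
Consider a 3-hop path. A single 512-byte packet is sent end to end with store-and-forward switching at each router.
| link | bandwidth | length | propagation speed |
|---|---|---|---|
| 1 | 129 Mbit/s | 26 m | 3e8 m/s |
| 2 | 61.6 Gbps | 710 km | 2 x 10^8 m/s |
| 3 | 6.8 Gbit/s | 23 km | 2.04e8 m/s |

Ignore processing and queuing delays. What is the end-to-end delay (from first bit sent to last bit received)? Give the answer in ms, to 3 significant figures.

3.70 ms

L = 512 × 8 = 4096 bits.
Transmission delays (L/R per hop): 0.0317519, 6.64935e-05, 0.000602353 ms; sum = 0.0324208 ms.
Propagation delays (d/s per hop): 8.66667e-05, 3.55, 0.112745 ms; sum = 3.66283 ms.
End-to-end = 3.70 ms.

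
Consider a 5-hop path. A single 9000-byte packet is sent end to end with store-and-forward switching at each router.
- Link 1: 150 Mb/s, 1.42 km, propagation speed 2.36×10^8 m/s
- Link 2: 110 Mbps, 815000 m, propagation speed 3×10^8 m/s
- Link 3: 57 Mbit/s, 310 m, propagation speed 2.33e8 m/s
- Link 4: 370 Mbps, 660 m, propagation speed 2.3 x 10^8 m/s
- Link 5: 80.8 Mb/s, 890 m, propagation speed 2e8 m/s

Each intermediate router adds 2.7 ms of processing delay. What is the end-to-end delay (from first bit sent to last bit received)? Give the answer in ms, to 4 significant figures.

L = 9000 × 8 = 72000 bits.
Transmission delays (L/R per hop): 0.48, 0.654545, 1.26316, 0.194595, 0.891089 ms; sum = 3.48339 ms.
Propagation delays (d/s per hop): 0.00601695, 2.71667, 0.00133047, 0.00286957, 0.00445 ms; sum = 2.73133 ms.
Processing at 4 router(s): 4 × 2.7 ms = 10.8 ms.
End-to-end = 17.01 ms.

17.01 ms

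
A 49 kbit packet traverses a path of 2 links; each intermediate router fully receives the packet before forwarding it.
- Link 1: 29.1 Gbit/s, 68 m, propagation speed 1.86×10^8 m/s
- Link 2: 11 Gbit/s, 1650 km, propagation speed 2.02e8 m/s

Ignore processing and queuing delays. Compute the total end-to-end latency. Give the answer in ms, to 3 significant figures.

L = 49000 bits.
Transmission delays (L/R per hop): 0.00168385, 0.00445455 ms; sum = 0.00613839 ms.
Propagation delays (d/s per hop): 0.000365591, 8.16832 ms; sum = 8.16868 ms.
End-to-end = 8.17 ms.

8.17 ms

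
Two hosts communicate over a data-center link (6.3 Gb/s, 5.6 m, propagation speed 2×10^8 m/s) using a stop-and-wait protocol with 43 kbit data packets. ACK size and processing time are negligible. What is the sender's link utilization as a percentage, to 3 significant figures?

99.2 %

t_tx = L/R = 43000/6300000000 = 6.8254e-06 s.
t_prop = 5.6/200000000 = 2.8e-08 s; RTT = 5.6e-08 s.
Cycle = t_tx + RTT = 6.8814e-06 s.
Utilization = t_tx / cycle = 6.8254e-06/6.8814e-06 = 99.2 %.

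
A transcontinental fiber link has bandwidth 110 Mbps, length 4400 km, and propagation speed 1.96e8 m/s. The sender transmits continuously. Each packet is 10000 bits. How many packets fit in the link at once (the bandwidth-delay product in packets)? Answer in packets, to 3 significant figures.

Propagation delay = 4400000 / 196000000 = 0.022449 s.
BDP = R × t_prop = 110000000 × 0.022449 = 2469390 bits.
In packets of 10000 bits: 247 packets.

247 packets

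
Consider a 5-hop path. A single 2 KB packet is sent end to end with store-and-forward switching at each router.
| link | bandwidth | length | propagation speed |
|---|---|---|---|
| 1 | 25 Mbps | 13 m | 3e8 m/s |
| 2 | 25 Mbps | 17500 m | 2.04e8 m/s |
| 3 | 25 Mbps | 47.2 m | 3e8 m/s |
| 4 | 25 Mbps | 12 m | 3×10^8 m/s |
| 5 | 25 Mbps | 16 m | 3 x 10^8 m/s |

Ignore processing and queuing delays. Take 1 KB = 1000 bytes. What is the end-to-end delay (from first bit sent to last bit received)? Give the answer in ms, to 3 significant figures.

3.29 ms

L = 16000 bits.
Transmission delay per hop = L/R = 16000/25000000 = 0.64 ms; 5 hops → 3.2 ms.
Propagation delays (d/s per hop): 4.33333e-05, 0.0857843, 0.000157333, 4e-05, 5.33333e-05 ms; sum = 0.0860783 ms.
End-to-end = 3.29 ms.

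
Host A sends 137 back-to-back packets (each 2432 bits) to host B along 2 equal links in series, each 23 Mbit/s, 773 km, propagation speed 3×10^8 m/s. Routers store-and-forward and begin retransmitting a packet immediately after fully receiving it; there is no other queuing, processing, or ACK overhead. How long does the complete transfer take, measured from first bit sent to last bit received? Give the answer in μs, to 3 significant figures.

19700 μs

Per-hop transmission t_tx = L/R = 2432/23000000 = 105.739 μs.
Per-hop propagation t_prop = 773000/300000000 = 2576.67 μs.
Pipeline fill: first packet needs 2·t_tx to clear all hops; remaining 136 packets each add one t_tx.
Total = (2+137-1)·t_tx + 2·t_prop = 138·105.739 + 2·2576.67 = 19700 μs.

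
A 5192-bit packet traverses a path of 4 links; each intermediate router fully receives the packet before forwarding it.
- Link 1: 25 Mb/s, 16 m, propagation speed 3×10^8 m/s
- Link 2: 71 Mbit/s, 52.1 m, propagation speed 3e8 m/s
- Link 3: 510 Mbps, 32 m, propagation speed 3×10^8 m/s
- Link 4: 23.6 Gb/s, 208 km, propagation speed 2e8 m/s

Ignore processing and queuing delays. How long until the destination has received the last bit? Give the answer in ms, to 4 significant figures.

1.332 ms

Transmission delays (L/R per hop): 0.20768, 0.0731268, 0.0101804, 0.00022 ms; sum = 0.291207 ms.
Propagation delays (d/s per hop): 5.33333e-05, 0.000173667, 0.000106667, 1.04 ms; sum = 1.04033 ms.
End-to-end = 1.332 ms.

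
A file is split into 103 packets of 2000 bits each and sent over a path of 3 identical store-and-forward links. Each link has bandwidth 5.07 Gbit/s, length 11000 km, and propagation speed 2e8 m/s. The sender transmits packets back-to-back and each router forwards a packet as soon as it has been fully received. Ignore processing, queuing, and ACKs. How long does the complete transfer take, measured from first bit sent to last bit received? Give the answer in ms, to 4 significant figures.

Per-hop transmission t_tx = L/R = 2000/5070000000 = 0.000394477 ms.
Per-hop propagation t_prop = 11000000/200000000 = 55 ms.
Pipeline fill: first packet needs 3·t_tx to clear all hops; remaining 102 packets each add one t_tx.
Total = (3+103-1)·t_tx + 3·t_prop = 105·0.000394477 + 3·55 = 165.0 ms.

165.0 ms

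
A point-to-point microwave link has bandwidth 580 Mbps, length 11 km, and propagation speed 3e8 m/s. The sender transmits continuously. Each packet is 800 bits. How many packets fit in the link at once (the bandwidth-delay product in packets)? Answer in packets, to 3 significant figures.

Propagation delay = 11000 / 300000000 = 3.66667e-05 s.
BDP = R × t_prop = 580000000 × 3.66667e-05 = 21266.7 bits.
In packets of 800 bits: 26.6 packets.

26.6 packets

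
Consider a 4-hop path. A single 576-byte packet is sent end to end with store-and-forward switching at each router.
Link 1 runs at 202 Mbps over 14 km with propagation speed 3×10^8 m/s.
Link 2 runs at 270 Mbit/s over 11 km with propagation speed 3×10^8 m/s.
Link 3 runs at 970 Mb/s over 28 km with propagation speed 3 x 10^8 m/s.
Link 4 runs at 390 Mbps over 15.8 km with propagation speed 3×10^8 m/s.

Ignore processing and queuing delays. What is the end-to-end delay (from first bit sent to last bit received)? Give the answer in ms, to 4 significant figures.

L = 576 × 8 = 4608 bits.
Transmission delays (L/R per hop): 0.0228119, 0.0170667, 0.00475052, 0.0118154 ms; sum = 0.0564444 ms.
Propagation delays (d/s per hop): 0.0466667, 0.0366667, 0.0933333, 0.0526667 ms; sum = 0.229333 ms.
End-to-end = 0.2858 ms.

0.2858 ms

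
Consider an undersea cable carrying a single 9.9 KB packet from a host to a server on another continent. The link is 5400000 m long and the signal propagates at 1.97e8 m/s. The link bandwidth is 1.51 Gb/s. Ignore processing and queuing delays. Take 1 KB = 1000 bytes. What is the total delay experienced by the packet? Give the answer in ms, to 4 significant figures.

L = 79200 bits.
Transmission delay = L/R = 79200 / 1510000000 = 0.0524503 ms.
Propagation delay = d/s = 5400000 m / 197000000 m/s = 27.4112 ms.
Total = 27.46 ms.

27.46 ms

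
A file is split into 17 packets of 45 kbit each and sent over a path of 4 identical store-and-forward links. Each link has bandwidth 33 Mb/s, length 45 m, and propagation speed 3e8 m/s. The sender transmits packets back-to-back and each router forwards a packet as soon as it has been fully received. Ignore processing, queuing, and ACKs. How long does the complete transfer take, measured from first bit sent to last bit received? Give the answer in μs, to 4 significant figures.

Per-hop transmission t_tx = L/R = 45000/33000000 = 1363.64 μs.
Per-hop propagation t_prop = 45/300000000 = 0.15 μs.
Pipeline fill: first packet needs 4·t_tx to clear all hops; remaining 16 packets each add one t_tx.
Total = (4+17-1)·t_tx + 4·t_prop = 20·1363.64 + 4·0.15 = 27270 μs.

27270 μs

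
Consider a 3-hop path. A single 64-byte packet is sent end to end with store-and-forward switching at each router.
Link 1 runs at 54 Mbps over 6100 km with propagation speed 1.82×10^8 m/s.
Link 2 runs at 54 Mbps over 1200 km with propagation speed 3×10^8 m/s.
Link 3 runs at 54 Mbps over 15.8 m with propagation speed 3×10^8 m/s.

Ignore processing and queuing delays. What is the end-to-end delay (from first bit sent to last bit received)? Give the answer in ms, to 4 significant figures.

37.54 ms

L = 64 × 8 = 512 bits.
Transmission delay per hop = L/R = 512/54000000 = 0.00948148 ms; 3 hops → 0.0284444 ms.
Propagation delays (d/s per hop): 33.5165, 4, 5.26667e-05 ms; sum = 37.5165 ms.
End-to-end = 37.54 ms.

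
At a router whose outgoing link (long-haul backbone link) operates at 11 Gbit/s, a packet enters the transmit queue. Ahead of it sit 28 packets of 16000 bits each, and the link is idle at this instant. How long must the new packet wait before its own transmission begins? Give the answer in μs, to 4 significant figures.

Each queued packet: L/R = 16000/11000000000 = 1.45455 μs.
28 queued → 40.7273 μs.
Queuing delay = 40.73 μs.

40.73 μs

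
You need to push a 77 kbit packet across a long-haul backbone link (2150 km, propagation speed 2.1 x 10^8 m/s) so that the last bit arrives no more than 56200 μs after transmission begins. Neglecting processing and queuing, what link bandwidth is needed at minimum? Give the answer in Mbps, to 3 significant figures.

Propagation delay = 2150000 / 210000000 = 10238.1 μs.
Transmission budget = 56200 − 10238.1 = 45961.9 μs.
R ≥ L / t_tx = 77000 bits / 0.0459619 s = 1.68 Mbps.

1.68 Mbps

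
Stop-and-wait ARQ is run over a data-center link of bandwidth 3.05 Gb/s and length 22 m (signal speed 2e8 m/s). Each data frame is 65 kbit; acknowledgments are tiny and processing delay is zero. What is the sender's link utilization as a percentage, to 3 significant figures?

99.0 %

t_tx = L/R = 65000/3050000000 = 2.13115e-05 s.
t_prop = 22/200000000 = 1.1e-07 s; RTT = 2.2e-07 s.
Cycle = t_tx + RTT = 2.15315e-05 s.
Utilization = t_tx / cycle = 2.13115e-05/2.15315e-05 = 99.0 %.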